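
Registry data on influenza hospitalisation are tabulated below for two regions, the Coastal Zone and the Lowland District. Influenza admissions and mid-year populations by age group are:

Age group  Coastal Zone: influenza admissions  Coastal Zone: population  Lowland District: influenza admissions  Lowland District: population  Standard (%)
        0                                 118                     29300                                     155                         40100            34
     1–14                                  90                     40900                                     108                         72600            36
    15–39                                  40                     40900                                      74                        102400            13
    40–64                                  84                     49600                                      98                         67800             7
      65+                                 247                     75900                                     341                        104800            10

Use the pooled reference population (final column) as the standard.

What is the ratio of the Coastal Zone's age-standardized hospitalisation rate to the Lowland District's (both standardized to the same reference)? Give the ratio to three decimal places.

1.153

Age-specific rates per 100000 for the Coastal Zone: 402.73, 220.05, 97.80, 169.35, 325.43.
For the Lowland District: 386.53, 148.76, 72.27, 144.54, 325.38.
Standard weights: 0.34, 0.36, 0.13, 0.07, 0.10.
The Coastal Zone: 0.3400×402.73 + 0.3600×220.05 + 0.1300×97.80 + 0.0700×169.35 + 0.1000×325.43 = 273.2575 per 100000.
The Lowland District: 0.3400×386.53 + 0.3600×148.76 + 0.1300×72.27 + 0.0700×144.54 + 0.1000×325.38 = 237.0259 per 100000.
Ratio = 273.2575 ÷ 237.0259 = 1.15286.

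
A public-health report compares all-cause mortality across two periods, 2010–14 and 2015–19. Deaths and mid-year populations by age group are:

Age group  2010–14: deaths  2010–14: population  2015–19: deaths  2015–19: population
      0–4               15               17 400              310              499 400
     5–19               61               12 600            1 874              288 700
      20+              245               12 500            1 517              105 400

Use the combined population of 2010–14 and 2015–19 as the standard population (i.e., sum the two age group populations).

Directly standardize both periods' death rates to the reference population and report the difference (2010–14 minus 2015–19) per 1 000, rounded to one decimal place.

0.3

Age-specific rates per 1 000 for 2010–14: 0.862, 4.841, 19.600.
For 2015–19: 0.621, 6.491, 14.393.
Combined standard total = 936 000; weights = 0.5521, 0.3219, 0.1260.
2010–14: 0.5521×0.862 + 0.3219×4.841 + 0.1260×19.600 = 4.5032 per 1 000.
2015–19: 0.5521×0.621 + 0.3219×6.491 + 0.1260×14.393 = 4.2452 per 1 000.
Difference = 4.5032 − 4.2452 = 0.2580.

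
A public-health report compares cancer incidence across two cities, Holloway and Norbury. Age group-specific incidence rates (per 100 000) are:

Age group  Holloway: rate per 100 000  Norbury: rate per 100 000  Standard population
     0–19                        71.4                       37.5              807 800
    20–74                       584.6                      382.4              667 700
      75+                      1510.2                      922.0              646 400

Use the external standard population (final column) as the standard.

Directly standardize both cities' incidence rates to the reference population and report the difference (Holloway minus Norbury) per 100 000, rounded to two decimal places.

255.72

Standard total = 2 121 900; weights = 0.3807, 0.3147, 0.3046.
Holloway: 0.3807×71.4 + 0.3147×584.6 + 0.3046×1510.2 = 671.1945 per 100 000.
Norbury: 0.3807×37.5 + 0.3147×382.4 + 0.3046×922.0 = 415.4775 per 100 000.
Difference = 671.1945 − 415.4775 = 255.7170.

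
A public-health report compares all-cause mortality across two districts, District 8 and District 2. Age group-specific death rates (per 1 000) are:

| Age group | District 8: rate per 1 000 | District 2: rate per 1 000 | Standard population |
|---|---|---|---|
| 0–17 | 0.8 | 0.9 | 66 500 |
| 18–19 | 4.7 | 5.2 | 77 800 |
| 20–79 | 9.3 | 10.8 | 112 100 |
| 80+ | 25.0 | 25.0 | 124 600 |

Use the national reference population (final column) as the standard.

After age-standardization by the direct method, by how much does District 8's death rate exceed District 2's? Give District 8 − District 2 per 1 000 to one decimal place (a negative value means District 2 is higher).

Standard total = 381 000; weights = 0.1745, 0.2042, 0.2942, 0.3270.
District 8: 0.1745×0.8 + 0.2042×4.7 + 0.2942×9.3 + 0.3270×25.0 = 12.0115 per 1 000.
District 2: 0.1745×0.9 + 0.2042×5.2 + 0.2942×10.8 + 0.3270×25.0 = 12.5724 per 1 000.
Difference = 12.0115 − 12.5724 = -0.5609.

-0.6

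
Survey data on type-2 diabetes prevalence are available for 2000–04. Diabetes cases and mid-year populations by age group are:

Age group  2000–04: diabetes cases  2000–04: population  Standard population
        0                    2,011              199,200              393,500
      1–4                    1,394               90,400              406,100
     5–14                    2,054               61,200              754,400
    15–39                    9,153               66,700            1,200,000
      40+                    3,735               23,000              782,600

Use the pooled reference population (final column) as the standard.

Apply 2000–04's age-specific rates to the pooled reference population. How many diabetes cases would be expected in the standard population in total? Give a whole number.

Age-specific rates per 1,000 for 2000–04: 10.095, 15.420, 33.562, 137.226, 162.391.
Expected diabetes cases = Σ (standard pop × age-specific rate ÷ 1,000)
= 393,500×10.095/1,000 + 406,100×15.420/1,000 + 754,400×33.562/1,000 + 1,200,000×137.226/1,000 + 782,600×162.391/1,000
= 3972.53 + 6262.21 + 25319.24 + 164671.66 + 127087.43 = 327313.08.

327313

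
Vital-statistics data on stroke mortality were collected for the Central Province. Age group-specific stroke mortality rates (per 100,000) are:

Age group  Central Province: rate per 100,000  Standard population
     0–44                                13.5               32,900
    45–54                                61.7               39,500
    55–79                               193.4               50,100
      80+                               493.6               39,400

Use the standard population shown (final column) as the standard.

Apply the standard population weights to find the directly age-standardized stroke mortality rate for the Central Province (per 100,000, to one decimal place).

197.8

Standard total = 161,900; weights = 0.2032, 0.2440, 0.3095, 0.2434.
Standardized rate: 0.2032×13.5 + 0.2440×61.7 + 0.3095×193.4 + 0.2434×493.6 = 197.7670 per 100,000.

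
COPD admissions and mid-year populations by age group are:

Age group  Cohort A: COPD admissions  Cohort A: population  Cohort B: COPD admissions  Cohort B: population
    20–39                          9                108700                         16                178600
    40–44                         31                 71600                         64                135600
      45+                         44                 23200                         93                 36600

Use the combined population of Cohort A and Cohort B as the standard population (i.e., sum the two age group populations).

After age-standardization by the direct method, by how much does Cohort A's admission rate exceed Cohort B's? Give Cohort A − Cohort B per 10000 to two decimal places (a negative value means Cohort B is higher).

-0.88

Age-specific rates per 10000 for Cohort A: 0.83, 4.33, 18.97.
For Cohort B: 0.90, 4.72, 25.41.
Combined standard total = 554300; weights = 0.5183, 0.3738, 0.1079.
Cohort A: 0.5183×0.83 + 0.3738×4.33 + 0.1079×18.97 = 4.0936 per 10000.
Cohort B: 0.5183×0.90 + 0.3738×4.72 + 0.1079×25.41 = 4.9699 per 10000.
Difference = 4.0936 − 4.9699 = -0.8763.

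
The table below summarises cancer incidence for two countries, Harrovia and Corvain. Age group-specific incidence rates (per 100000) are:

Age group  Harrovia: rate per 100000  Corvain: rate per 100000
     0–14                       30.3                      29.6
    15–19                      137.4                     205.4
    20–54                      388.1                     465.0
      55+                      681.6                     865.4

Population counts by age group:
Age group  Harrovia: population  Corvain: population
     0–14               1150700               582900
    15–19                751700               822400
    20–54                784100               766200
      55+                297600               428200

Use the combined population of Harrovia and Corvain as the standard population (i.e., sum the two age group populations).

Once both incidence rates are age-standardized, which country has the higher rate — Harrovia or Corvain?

Corvain

Combined standard total = 5583800; weights = 0.3105, 0.2819, 0.2776, 0.1300.
Harrovia: 0.3105×30.3 + 0.2819×137.4 + 0.2776×388.1 + 0.1300×681.6 = 244.4905 per 100000.
Corvain: 0.3105×29.6 + 0.2819×205.4 + 0.2776×465.0 + 0.1300×865.4 = 308.6843 per 100000.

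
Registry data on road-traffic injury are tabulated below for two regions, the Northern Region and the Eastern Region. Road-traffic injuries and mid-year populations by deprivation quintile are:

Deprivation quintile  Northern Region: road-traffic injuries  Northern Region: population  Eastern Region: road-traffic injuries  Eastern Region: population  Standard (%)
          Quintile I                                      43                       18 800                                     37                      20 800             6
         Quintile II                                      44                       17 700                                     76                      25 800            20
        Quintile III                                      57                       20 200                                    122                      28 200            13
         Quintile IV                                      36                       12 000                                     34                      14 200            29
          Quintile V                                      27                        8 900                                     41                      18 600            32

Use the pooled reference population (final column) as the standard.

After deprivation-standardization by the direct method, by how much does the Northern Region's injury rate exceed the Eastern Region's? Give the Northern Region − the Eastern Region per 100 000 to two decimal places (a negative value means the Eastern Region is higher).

Deprivation-specific rates per 100 000 for the Northern Region: 228.72, 248.59, 282.18, 300.00, 303.37.
For the Eastern Region: 177.88, 294.57, 432.62, 239.44, 220.43.
Standard weights: 0.06, 0.20, 0.13, 0.29, 0.32.
The Northern Region: 0.0600×228.72 + 0.2000×248.59 + 0.1300×282.18 + 0.2900×300.00 + 0.3200×303.37 = 284.2027 per 100 000.
The Eastern Region: 0.0600×177.88 + 0.2000×294.57 + 0.1300×432.62 + 0.2900×239.44 + 0.3200×220.43 = 265.8032 per 100 000.
Difference = 284.2027 − 265.8032 = 18.3995.

18.40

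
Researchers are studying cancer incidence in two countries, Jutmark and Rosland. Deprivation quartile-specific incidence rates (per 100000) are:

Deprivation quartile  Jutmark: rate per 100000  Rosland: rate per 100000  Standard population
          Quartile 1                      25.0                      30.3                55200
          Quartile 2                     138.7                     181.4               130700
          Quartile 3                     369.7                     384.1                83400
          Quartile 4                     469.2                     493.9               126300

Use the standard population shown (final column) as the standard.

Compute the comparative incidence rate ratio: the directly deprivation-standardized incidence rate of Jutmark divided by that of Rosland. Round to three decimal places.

Standard total = 395600; weights = 0.1395, 0.3304, 0.2108, 0.3193.
Jutmark: 0.1395×25.0 + 0.3304×138.7 + 0.2108×369.7 + 0.3193×469.2 = 277.0501 per 100000.
Rosland: 0.1395×30.3 + 0.3304×181.4 + 0.2108×384.1 + 0.3193×493.9 = 302.8186 per 100000.
Ratio = 277.0501 ÷ 302.8186 = 0.91490.

0.915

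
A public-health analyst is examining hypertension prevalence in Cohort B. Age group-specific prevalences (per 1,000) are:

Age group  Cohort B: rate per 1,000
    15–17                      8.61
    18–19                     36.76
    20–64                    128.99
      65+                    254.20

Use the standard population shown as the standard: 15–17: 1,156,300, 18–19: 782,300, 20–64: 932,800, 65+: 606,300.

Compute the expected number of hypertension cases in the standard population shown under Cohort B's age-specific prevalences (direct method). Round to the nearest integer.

Expected hypertension cases = Σ (standard pop × age-specific rate ÷ 1,000)
= 1,156,300×8.61/1,000 + 782,300×36.76/1,000 + 932,800×128.99/1,000 + 606,300×254.20/1,000
= 9955.74 + 28757.35 + 120321.87 + 154121.46 = 313156.42.

313156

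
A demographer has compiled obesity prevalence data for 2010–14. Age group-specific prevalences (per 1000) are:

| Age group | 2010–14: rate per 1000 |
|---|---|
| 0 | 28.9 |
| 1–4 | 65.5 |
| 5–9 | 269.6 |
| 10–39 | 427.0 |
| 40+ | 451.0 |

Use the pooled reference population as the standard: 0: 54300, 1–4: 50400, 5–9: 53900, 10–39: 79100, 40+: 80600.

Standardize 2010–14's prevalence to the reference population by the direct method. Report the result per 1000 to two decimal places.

Standard total = 318300; weights = 0.1706, 0.1583, 0.1693, 0.2485, 0.2532.
Standardized rate: 0.1706×28.9 + 0.1583×65.5 + 0.1693×269.6 + 0.2485×427.0 + 0.2532×451.0 = 281.2699 per 1000.

281.27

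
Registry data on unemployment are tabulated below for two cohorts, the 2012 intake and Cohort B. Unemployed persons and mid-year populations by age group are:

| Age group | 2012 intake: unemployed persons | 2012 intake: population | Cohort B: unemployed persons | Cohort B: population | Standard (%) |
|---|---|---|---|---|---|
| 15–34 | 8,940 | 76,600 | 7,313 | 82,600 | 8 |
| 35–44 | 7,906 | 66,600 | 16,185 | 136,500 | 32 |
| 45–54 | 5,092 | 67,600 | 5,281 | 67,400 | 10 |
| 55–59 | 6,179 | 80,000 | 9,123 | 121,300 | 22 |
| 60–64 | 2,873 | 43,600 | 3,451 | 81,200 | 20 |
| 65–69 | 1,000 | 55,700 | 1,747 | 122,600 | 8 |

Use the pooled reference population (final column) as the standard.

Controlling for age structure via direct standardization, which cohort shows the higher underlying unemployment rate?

2012 intake

Age-specific rates per 1,000 for the 2012 intake: 116.710, 118.709, 75.325, 77.237, 65.894, 17.953.
For Cohort B: 88.535, 118.571, 78.353, 75.210, 42.500, 14.250.
Standard weights: 0.08, 0.32, 0.10, 0.22, 0.20, 0.08.
The 2012 intake: 0.0800×116.710 + 0.3200×118.709 + 0.1000×75.325 + 0.2200×77.237 + 0.2000×65.894 + 0.0800×17.953 = 86.4636 per 1,000.
Cohort B: 0.0800×88.535 + 0.3200×118.571 + 0.1000×78.353 + 0.2200×75.210 + 0.2000×42.500 + 0.0800×14.250 = 79.0472 per 1,000.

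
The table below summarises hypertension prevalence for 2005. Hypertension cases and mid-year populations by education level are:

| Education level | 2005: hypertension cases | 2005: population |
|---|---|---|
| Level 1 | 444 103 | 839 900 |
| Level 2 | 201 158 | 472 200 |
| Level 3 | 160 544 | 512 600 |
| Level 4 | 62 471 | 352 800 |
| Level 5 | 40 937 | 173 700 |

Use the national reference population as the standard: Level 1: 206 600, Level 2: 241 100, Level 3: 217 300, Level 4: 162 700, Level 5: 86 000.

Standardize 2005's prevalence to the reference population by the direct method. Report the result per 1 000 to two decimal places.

360.17

Education-specific rates per 1 000 for 2005: 528.757, 426.002, 313.195, 177.072, 235.676.
Standard total = 913 700; weights = 0.2261, 0.2639, 0.2378, 0.1781, 0.0941.
Standardized rate: 0.2261×528.757 + 0.2639×426.002 + 0.2378×313.195 + 0.1781×177.072 + 0.0941×235.676 = 360.1679 per 1 000.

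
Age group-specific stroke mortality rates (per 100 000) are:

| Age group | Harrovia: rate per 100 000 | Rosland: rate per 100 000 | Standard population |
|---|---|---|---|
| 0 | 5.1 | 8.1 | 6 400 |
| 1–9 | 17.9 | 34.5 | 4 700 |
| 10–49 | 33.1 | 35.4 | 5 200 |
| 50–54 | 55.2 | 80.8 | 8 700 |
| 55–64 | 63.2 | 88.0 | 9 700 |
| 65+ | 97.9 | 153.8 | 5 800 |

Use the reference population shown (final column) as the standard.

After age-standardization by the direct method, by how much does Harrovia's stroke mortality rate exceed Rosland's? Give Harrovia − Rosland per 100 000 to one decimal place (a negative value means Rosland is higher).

Standard total = 40 500; weights = 0.1580, 0.1160, 0.1284, 0.2148, 0.2395, 0.1432.
Harrovia: 0.1580×5.1 + 0.1160×17.9 + 0.1284×33.1 + 0.2148×55.2 + 0.2395×63.2 + 0.1432×97.9 = 48.1479 per 100 000.
Rosland: 0.1580×8.1 + 0.1160×34.5 + 0.1284×35.4 + 0.2148×80.8 + 0.2395×88.0 + 0.1432×153.8 = 70.2881 per 100 000.
Difference = 48.1479 − 70.2881 = -22.1402.

-22.1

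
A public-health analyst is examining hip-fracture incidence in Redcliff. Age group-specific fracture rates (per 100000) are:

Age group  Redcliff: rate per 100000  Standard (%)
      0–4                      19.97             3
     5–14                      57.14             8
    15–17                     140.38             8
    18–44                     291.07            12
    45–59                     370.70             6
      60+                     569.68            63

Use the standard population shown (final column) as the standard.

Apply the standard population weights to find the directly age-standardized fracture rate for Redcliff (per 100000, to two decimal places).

432.47

Standard weights: 0.03, 0.08, 0.08, 0.12, 0.06, 0.63.
Standardized rate: 0.0300×19.97 + 0.0800×57.14 + 0.0800×140.38 + 0.1200×291.07 + 0.0600×370.70 + 0.6300×569.68 = 432.4695 per 100000.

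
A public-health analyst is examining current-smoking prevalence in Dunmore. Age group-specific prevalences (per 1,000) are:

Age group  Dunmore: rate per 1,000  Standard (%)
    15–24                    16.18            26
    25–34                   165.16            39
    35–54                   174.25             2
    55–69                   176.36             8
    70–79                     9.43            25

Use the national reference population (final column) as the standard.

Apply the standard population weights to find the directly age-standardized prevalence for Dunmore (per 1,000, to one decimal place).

Standard weights: 0.26, 0.39, 0.02, 0.08, 0.25.
Standardized rate: 0.2600×16.18 + 0.3900×165.16 + 0.0200×174.25 + 0.0800×176.36 + 0.2500×9.43 = 88.5705 per 1,000.

88.6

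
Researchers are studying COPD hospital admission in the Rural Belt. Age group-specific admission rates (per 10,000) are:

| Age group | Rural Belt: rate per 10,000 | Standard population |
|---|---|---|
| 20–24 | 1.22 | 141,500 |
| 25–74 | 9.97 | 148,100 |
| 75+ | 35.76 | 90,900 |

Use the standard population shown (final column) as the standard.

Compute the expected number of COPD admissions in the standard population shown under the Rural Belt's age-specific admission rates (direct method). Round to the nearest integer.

490

Expected COPD admissions = Σ (standard pop × age-specific rate ÷ 10,000)
= 141,500×1.22/10,000 + 148,100×9.97/10,000 + 90,900×35.76/10,000
= 17.26 + 147.66 + 325.06 = 489.98.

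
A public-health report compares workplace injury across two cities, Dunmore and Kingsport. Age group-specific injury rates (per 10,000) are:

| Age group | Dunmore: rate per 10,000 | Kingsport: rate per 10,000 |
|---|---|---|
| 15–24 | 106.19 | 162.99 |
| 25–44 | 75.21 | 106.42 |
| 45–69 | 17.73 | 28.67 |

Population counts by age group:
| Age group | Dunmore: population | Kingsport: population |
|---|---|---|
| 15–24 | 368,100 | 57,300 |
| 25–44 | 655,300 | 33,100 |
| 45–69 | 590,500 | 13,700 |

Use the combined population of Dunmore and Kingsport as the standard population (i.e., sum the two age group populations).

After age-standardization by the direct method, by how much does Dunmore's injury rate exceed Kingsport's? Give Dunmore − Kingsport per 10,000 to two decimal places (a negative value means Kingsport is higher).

-30.42

Combined standard total = 1,718,000; weights = 0.2476, 0.4007, 0.3517.
Dunmore: 0.2476×106.19 + 0.4007×75.21 + 0.3517×17.73 = 62.6660 per 10,000.
Kingsport: 0.2476×162.99 + 0.4007×106.42 + 0.3517×28.67 = 93.0838 per 10,000.
Difference = 62.6660 − 93.0838 = -30.4177.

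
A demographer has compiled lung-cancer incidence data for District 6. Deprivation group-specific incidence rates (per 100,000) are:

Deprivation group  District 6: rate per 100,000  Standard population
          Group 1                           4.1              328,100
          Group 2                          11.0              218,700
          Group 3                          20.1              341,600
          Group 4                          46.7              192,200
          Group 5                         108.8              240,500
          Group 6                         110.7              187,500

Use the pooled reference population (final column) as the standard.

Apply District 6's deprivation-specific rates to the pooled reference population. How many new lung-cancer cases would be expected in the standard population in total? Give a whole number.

Expected new lung-cancer cases = Σ (standard pop × deprivation-specific rate ÷ 100,000)
= 328,100×4.1/100,000 + 218,700×11.0/100,000 + 341,600×20.1/100,000 + 192,200×46.7/100,000 + 240,500×108.8/100,000 + 187,500×110.7/100,000
= 13.45 + 24.06 + 68.66 + 89.76 + 261.66 + 207.56 = 665.15.

665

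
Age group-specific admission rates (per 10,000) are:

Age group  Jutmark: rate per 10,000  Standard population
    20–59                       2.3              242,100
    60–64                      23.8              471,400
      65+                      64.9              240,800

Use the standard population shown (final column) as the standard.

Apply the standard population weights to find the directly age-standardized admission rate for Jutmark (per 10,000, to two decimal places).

28.72

Standard total = 954,300; weights = 0.2537, 0.4940, 0.2523.
Standardized rate: 0.2537×2.3 + 0.4940×23.8 + 0.2523×64.9 = 28.7164 per 10,000.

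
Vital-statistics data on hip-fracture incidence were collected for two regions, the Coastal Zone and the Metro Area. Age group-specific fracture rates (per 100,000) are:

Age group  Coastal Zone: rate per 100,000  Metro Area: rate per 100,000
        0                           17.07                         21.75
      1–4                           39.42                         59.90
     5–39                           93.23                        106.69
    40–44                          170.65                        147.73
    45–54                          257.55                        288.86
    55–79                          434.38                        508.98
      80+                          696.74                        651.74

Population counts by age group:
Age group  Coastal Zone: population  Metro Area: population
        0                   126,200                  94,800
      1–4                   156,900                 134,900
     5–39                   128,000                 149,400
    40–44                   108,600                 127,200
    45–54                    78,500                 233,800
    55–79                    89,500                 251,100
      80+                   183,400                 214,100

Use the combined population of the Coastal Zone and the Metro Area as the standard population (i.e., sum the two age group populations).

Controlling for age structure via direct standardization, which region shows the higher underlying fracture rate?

Metro Area

Combined standard total = 2,076,400; weights = 0.1064, 0.1405, 0.1336, 0.1136, 0.1504, 0.1640, 0.1914.
The Coastal Zone: 0.1064×17.07 + 0.1405×39.42 + 0.1336×93.23 + 0.1136×170.65 + 0.1504×257.55 + 0.1640×434.38 + 0.1914×696.74 = 282.5628 per 100,000.
The Metro Area: 0.1064×21.75 + 0.1405×59.90 + 0.1336×106.69 + 0.1136×147.73 + 0.1504×288.86 + 0.1640×508.98 + 0.1914×651.74 = 293.4658 per 100,000.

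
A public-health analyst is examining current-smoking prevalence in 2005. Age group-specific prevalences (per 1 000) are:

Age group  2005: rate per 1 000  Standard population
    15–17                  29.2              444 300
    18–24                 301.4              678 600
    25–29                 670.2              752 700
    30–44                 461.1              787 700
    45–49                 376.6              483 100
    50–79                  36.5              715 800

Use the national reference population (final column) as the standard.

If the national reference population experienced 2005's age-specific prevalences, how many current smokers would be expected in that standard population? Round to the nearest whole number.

1293234

Expected current smokers = Σ (standard pop × age-specific rate ÷ 1 000)
= 444 300×29.2/1 000 + 678 600×301.4/1 000 + 752 700×670.2/1 000 + 787 700×461.1/1 000 + 483 100×376.6/1 000 + 715 800×36.5/1 000
= 12973.56 + 204530.04 + 504459.54 + 363208.47 + 181935.46 + 26126.70 = 1293233.77.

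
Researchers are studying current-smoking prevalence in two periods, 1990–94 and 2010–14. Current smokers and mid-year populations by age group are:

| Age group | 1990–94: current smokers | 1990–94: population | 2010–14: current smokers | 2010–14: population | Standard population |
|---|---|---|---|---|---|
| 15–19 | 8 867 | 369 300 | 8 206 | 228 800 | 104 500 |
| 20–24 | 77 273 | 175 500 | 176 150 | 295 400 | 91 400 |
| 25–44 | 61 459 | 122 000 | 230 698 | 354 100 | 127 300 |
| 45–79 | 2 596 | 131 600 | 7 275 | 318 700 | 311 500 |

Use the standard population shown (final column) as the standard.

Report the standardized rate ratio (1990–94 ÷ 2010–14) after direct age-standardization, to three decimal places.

0.762

Age-specific rates per 1 000 for 1990–94: 24.010, 440.302, 503.762, 19.726.
For 2010–14: 35.865, 596.310, 651.505, 22.827.
Standard total = 634 700; weights = 0.1646, 0.1440, 0.2006, 0.4908.
1990–94: 0.1646×24.010 + 0.1440×440.302 + 0.2006×503.762 + 0.4908×19.726 = 178.0785 per 1 000.
2010–14: 0.1646×35.865 + 0.1440×596.310 + 0.2006×651.505 + 0.4908×22.827 = 233.6504 per 1 000.
Ratio = 178.0785 ÷ 233.6504 = 0.76216.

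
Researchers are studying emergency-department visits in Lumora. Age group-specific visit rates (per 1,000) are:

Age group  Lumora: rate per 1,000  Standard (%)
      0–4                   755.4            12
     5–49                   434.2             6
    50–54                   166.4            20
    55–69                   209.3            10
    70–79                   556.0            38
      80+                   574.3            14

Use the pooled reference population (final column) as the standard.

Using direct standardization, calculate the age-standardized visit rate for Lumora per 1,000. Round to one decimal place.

462.6

Standard weights: 0.12, 0.06, 0.20, 0.10, 0.38, 0.14.
Standardized rate: 0.1200×755.4 + 0.0600×434.2 + 0.2000×166.4 + 0.1000×209.3 + 0.3800×556.0 + 0.1400×574.3 = 462.5920 per 1,000.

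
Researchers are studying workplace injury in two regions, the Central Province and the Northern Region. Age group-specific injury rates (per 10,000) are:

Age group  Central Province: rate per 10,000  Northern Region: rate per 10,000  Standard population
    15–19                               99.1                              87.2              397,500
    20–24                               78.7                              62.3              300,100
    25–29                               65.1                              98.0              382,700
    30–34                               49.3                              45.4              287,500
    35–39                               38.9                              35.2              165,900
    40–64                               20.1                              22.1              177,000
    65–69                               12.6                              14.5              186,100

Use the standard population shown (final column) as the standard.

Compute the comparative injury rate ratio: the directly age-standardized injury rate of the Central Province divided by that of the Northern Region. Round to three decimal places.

0.984

Standard total = 1,896,800; weights = 0.2096, 0.1582, 0.2018, 0.1516, 0.0875, 0.0933, 0.0981.
The Central Province: 0.2096×99.1 + 0.1582×78.7 + 0.2018×65.1 + 0.1516×49.3 + 0.0875×38.9 + 0.0933×20.1 + 0.0981×12.6 = 60.3404 per 10,000.
The Northern Region: 0.2096×87.2 + 0.1582×62.3 + 0.2018×98.0 + 0.1516×45.4 + 0.0875×35.2 + 0.0933×22.1 + 0.0981×14.5 = 61.3481 per 10,000.
Ratio = 60.3404 ÷ 61.3481 = 0.98357.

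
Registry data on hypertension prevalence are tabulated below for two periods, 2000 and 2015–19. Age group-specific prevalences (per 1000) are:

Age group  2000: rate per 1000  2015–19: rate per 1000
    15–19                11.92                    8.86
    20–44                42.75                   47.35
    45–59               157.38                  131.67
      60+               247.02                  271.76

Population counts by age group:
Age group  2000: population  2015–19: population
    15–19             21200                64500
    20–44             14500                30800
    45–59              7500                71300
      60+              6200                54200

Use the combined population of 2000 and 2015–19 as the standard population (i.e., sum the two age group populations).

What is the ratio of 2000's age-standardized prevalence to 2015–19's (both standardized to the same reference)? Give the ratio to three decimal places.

Combined standard total = 270200; weights = 0.3172, 0.1677, 0.2916, 0.2235.
2000: 0.3172×11.92 + 0.1677×42.75 + 0.2916×157.38 + 0.2235×247.02 = 112.0639 per 1000.
2015–19: 0.3172×8.86 + 0.1677×47.35 + 0.2916×131.67 + 0.2235×271.76 = 109.8970 per 1000.
Ratio = 112.0639 ÷ 109.8970 = 1.01972.

1.020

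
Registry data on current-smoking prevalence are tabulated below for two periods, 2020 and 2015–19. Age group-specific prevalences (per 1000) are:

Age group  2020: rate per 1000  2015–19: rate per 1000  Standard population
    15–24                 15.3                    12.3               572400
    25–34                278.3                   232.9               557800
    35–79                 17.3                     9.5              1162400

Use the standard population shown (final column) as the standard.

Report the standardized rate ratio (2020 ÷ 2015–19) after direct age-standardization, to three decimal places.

Standard total = 2292600; weights = 0.2497, 0.2433, 0.5070.
2020: 0.2497×15.3 + 0.2433×278.3 + 0.5070×17.3 = 80.3031 per 1000.
2015–19: 0.2497×12.3 + 0.2433×232.9 + 0.5070×9.5 = 64.5533 per 1000.
Ratio = 80.3031 ÷ 64.5533 = 1.24398.

1.244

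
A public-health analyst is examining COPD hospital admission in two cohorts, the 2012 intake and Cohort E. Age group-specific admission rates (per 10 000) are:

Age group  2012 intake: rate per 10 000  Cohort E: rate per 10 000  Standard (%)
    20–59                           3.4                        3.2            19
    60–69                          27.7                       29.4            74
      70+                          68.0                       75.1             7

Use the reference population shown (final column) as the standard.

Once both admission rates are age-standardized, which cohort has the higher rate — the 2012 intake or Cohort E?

Cohort E

Standard weights: 0.19, 0.74, 0.07.
The 2012 intake: 0.1900×3.4 + 0.7400×27.7 + 0.0700×68.0 = 25.9040 per 10 000.
Cohort E: 0.1900×3.2 + 0.7400×29.4 + 0.0700×75.1 = 27.6210 per 10 000.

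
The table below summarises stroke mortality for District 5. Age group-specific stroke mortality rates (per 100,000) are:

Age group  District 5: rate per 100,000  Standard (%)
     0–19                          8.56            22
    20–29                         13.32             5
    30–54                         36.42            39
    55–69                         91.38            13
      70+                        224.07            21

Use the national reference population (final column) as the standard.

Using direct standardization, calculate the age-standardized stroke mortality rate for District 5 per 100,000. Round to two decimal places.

75.69

Standard weights: 0.22, 0.05, 0.39, 0.13, 0.21.
Standardized rate: 0.2200×8.56 + 0.0500×13.32 + 0.3900×36.42 + 0.1300×91.38 + 0.2100×224.07 = 75.6871 per 100,000.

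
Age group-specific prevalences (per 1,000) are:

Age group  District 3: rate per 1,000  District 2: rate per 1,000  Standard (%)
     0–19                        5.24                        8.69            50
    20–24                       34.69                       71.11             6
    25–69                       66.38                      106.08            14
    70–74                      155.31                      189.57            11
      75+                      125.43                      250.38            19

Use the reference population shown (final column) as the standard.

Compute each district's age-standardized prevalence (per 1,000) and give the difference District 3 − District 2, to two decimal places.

Standard weights: 0.50, 0.06, 0.14, 0.11, 0.19.
District 3: 0.5000×5.24 + 0.0600×34.69 + 0.1400×66.38 + 0.1100×155.31 + 0.1900×125.43 = 54.9104 per 1,000.
District 2: 0.5000×8.69 + 0.0600×71.11 + 0.1400×106.08 + 0.1100×189.57 + 0.1900×250.38 = 91.8877 per 1,000.
Difference = 54.9104 − 91.8877 = -36.9773.

-36.98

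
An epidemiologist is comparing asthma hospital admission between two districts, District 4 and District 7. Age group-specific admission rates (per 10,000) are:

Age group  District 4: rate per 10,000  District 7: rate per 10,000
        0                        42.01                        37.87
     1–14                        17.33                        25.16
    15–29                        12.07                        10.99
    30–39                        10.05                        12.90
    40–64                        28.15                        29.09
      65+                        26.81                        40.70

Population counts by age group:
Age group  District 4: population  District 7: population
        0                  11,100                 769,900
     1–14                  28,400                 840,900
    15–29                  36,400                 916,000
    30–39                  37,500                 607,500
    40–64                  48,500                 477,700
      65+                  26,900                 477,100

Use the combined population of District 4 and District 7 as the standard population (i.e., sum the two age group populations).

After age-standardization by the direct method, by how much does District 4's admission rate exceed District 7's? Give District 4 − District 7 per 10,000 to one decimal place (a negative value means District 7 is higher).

Combined standard total = 4,277,900; weights = 0.1826, 0.2032, 0.2226, 0.1508, 0.1230, 0.1178.
District 4: 0.1826×42.01 + 0.2032×17.33 + 0.2226×12.07 + 0.1508×10.05 + 0.1230×28.15 + 0.1178×26.81 = 22.0148 per 10,000.
District 7: 0.1826×37.87 + 0.2032×25.16 + 0.2226×10.99 + 0.1508×12.90 + 0.1230×29.09 + 0.1178×40.70 = 24.7915 per 10,000.
Difference = 22.0148 − 24.7915 = -2.7766.

-2.8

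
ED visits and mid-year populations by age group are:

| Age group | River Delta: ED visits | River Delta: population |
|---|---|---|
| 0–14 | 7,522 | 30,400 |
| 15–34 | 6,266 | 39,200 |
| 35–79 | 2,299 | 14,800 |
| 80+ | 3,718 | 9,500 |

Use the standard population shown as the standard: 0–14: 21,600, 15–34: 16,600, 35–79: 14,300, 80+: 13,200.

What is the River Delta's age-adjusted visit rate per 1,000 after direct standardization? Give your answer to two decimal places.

234.18

Age-specific rates per 1,000 for the River Delta: 247.434, 159.847, 155.338, 391.368.
Standard total = 65,700; weights = 0.3288, 0.2527, 0.2177, 0.2009.
Standardized rate: 0.3288×247.434 + 0.2527×159.847 + 0.2177×155.338 + 0.2009×391.368 = 234.1771 per 1,000.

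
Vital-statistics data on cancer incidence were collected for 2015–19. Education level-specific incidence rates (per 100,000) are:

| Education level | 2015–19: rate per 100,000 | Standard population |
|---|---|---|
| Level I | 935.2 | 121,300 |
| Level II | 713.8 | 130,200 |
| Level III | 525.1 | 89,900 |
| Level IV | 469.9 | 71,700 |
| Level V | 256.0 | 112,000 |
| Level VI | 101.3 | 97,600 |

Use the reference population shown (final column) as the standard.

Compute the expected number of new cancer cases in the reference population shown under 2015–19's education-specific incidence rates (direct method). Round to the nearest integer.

Expected new cancer cases = Σ (standard pop × education-specific rate ÷ 100,000)
= 121,300×935.2/100,000 + 130,200×713.8/100,000 + 89,900×525.1/100,000 + 71,700×469.9/100,000 + 112,000×256.0/100,000 + 97,600×101.3/100,000
= 1134.40 + 929.37 + 472.06 + 336.92 + 286.72 + 98.87 = 3258.34.

3258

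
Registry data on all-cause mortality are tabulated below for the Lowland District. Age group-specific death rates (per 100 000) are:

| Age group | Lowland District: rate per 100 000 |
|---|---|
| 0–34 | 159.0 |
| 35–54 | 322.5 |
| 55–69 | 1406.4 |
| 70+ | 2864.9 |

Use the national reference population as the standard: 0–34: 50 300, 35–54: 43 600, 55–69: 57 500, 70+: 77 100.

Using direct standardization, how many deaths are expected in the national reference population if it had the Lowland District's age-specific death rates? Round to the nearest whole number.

Expected deaths = Σ (standard pop × age-specific rate ÷ 100 000)
= 50 300×159.0/100 000 + 43 600×322.5/100 000 + 57 500×1406.4/100 000 + 77 100×2864.9/100 000
= 79.98 + 140.61 + 808.68 + 2208.84 = 3238.10.

3238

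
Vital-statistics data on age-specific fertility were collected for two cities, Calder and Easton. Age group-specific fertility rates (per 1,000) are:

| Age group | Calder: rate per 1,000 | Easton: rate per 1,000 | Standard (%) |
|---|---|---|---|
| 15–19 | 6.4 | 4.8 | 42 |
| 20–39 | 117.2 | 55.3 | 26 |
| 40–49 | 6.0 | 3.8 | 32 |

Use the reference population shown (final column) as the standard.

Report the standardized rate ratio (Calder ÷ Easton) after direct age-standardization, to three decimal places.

1.992

Standard weights: 0.42, 0.26, 0.32.
Calder: 0.4200×6.4 + 0.2600×117.2 + 0.3200×6.0 = 35.0800 per 1,000.
Easton: 0.4200×4.8 + 0.2600×55.3 + 0.3200×3.8 = 17.6100 per 1,000.
Ratio = 35.0800 ÷ 17.6100 = 1.99205.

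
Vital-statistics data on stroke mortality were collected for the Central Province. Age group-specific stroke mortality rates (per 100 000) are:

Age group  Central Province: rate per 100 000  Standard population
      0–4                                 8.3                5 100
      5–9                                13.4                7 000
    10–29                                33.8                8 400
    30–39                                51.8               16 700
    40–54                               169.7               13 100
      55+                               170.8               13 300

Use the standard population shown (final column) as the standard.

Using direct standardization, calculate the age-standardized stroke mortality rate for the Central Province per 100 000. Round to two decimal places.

90.88

Standard total = 63 600; weights = 0.0802, 0.1101, 0.1321, 0.2626, 0.2060, 0.2091.
Standardized rate: 0.0802×8.3 + 0.1101×13.4 + 0.1321×33.8 + 0.2626×51.8 + 0.2060×169.7 + 0.2091×170.8 = 90.8777 per 100 000.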